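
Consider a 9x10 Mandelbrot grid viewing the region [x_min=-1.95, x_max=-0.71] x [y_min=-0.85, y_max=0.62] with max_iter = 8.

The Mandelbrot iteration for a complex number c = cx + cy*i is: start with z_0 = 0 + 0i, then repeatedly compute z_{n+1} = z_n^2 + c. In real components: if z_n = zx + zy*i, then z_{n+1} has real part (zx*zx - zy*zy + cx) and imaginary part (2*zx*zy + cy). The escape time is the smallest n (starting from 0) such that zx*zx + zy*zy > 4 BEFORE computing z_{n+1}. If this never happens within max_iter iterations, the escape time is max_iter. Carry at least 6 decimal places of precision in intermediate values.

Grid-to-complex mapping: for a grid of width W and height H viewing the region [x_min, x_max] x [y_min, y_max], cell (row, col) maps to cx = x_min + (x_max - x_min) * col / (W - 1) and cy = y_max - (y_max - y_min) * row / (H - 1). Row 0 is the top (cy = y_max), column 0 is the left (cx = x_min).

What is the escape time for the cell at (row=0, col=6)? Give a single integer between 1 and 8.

z_0 = 0 + 0i, c = -1.0200 + 0.6200i
Iter 1: z = -1.0200 + 0.6200i, |z|^2 = 1.4248
Iter 2: z = -0.3640 + -0.6448i, |z|^2 = 0.5483
Iter 3: z = -1.3033 + 1.0894i, |z|^2 = 2.8853
Iter 4: z = -0.5083 + -2.2196i, |z|^2 = 5.1850
Escaped at iteration 4

Answer: 4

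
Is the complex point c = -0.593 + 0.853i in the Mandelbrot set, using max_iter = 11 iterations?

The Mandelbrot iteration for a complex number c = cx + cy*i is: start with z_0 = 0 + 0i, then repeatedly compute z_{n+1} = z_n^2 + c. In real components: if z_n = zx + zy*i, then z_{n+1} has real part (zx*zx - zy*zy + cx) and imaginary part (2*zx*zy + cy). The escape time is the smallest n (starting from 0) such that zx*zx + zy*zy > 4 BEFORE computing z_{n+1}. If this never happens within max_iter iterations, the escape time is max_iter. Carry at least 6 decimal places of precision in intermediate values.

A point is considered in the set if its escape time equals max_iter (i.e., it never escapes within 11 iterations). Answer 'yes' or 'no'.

Answer: no

Derivation:
z_0 = 0 + 0i, c = -0.5930 + 0.8530i
Iter 1: z = -0.5930 + 0.8530i, |z|^2 = 1.0793
Iter 2: z = -0.9690 + -0.1587i, |z|^2 = 0.9641
Iter 3: z = 0.3207 + 1.1605i, |z|^2 = 1.4495
Iter 4: z = -1.8368 + 1.5973i, |z|^2 = 5.9255
Escaped at iteration 4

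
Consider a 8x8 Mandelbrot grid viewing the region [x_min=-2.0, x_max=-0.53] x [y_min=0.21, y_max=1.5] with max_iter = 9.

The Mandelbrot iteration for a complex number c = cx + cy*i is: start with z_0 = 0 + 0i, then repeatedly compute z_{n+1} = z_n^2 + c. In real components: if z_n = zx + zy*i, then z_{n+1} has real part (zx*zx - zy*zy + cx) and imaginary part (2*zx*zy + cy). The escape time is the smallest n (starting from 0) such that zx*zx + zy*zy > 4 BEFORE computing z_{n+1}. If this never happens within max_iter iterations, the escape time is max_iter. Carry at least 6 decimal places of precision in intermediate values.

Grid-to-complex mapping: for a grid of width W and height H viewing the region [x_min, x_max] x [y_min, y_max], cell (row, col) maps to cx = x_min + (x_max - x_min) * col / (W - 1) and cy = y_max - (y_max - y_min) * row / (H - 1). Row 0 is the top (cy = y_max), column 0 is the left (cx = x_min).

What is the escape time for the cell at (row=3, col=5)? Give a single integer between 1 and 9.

z_0 = 0 + 0i, c = -0.9500 + 0.9471i
Iter 1: z = -0.9500 + 0.9471i, |z|^2 = 1.7996
Iter 2: z = -0.9446 + -0.8524i, |z|^2 = 1.6189
Iter 3: z = -0.7844 + 2.5575i, |z|^2 = 7.1562
Escaped at iteration 3

Answer: 3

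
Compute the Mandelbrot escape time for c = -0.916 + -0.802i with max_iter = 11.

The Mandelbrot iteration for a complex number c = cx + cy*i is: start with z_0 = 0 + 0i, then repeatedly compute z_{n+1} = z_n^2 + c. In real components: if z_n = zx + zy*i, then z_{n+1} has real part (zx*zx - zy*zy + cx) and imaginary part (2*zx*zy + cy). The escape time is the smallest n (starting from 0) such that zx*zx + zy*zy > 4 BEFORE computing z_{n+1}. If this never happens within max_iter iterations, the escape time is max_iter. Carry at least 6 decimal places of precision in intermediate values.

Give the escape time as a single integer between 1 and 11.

Answer: 4

Derivation:
z_0 = 0 + 0i, c = -0.9160 + -0.8020i
Iter 1: z = -0.9160 + -0.8020i, |z|^2 = 1.4823
Iter 2: z = -0.7201 + 0.6673i, |z|^2 = 0.9639
Iter 3: z = -0.8426 + -1.7631i, |z|^2 = 3.8184
Iter 4: z = -3.3144 + 2.1692i, |z|^2 = 15.6904
Escaped at iteration 4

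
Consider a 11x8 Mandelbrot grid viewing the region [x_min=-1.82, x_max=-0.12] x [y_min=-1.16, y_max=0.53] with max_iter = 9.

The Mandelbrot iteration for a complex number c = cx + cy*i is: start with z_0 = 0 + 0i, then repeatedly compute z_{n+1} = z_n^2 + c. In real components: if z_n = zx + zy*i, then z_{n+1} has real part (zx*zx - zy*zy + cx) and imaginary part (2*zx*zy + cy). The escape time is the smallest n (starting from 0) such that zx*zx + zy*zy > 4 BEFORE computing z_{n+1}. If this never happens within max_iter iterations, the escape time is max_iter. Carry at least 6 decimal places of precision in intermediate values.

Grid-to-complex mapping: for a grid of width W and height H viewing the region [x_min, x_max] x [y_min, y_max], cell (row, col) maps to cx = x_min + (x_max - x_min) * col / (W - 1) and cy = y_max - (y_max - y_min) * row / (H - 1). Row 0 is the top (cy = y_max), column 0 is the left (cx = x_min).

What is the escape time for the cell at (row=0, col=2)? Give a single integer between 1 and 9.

Answer: 3

Derivation:
z_0 = 0 + 0i, c = -1.4800 + 0.5300i
Iter 1: z = -1.4800 + 0.5300i, |z|^2 = 2.4713
Iter 2: z = 0.4295 + -1.0388i, |z|^2 = 1.2636
Iter 3: z = -2.3746 + -0.3623i, |z|^2 = 5.7702
Escaped at iteration 3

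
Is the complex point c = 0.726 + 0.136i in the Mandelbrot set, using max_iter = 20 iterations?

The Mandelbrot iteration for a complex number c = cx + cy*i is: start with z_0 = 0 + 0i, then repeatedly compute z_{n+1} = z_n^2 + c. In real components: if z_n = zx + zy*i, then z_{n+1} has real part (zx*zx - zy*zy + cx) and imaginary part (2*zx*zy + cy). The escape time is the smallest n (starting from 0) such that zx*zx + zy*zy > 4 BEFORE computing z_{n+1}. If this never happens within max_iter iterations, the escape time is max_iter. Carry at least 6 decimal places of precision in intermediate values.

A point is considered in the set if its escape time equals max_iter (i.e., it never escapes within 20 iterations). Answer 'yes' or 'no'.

Answer: no

Derivation:
z_0 = 0 + 0i, c = 0.7260 + 0.1360i
Iter 1: z = 0.7260 + 0.1360i, |z|^2 = 0.5456
Iter 2: z = 1.2346 + 0.3335i, |z|^2 = 1.6354
Iter 3: z = 2.1390 + 0.9594i, |z|^2 = 5.4957
Escaped at iteration 3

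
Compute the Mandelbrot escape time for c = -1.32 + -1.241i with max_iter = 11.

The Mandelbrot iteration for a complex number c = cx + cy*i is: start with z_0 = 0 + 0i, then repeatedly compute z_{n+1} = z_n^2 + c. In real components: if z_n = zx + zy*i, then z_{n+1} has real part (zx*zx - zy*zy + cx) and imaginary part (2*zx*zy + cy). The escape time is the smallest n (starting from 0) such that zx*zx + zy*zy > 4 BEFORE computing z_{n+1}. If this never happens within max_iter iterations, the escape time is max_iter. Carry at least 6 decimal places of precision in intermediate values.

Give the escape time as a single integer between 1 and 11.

Answer: 2

Derivation:
z_0 = 0 + 0i, c = -1.3200 + -1.2410i
Iter 1: z = -1.3200 + -1.2410i, |z|^2 = 3.2825
Iter 2: z = -1.1177 + 2.0352i, |z|^2 = 5.3914
Escaped at iteration 2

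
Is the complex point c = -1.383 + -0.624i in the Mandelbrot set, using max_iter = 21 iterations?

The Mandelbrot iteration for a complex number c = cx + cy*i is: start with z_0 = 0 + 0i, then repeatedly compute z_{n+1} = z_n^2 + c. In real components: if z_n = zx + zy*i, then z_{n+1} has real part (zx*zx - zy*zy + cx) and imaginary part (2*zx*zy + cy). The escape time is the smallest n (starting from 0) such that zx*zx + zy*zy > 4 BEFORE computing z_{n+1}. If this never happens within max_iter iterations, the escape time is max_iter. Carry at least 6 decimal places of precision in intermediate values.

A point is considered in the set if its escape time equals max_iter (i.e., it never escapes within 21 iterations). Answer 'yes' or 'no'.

z_0 = 0 + 0i, c = -1.3830 + -0.6240i
Iter 1: z = -1.3830 + -0.6240i, |z|^2 = 2.3021
Iter 2: z = 0.1403 + 1.1020i, |z|^2 = 1.2341
Iter 3: z = -2.5777 + -0.3148i, |z|^2 = 6.7435
Escaped at iteration 3

Answer: no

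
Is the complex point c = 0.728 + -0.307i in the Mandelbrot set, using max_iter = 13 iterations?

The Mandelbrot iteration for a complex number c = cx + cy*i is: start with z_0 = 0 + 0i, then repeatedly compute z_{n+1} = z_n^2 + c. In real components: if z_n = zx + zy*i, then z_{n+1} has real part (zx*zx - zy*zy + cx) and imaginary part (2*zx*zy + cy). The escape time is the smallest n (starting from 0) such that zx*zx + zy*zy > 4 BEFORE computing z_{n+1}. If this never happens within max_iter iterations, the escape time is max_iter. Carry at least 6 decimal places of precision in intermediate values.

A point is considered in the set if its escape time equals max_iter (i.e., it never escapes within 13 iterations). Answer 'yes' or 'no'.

Answer: no

Derivation:
z_0 = 0 + 0i, c = 0.7280 + -0.3070i
Iter 1: z = 0.7280 + -0.3070i, |z|^2 = 0.6242
Iter 2: z = 1.1637 + -0.7540i, |z|^2 = 1.9228
Iter 3: z = 1.5138 + -2.0619i, |z|^2 = 6.5429
Escaped at iteration 3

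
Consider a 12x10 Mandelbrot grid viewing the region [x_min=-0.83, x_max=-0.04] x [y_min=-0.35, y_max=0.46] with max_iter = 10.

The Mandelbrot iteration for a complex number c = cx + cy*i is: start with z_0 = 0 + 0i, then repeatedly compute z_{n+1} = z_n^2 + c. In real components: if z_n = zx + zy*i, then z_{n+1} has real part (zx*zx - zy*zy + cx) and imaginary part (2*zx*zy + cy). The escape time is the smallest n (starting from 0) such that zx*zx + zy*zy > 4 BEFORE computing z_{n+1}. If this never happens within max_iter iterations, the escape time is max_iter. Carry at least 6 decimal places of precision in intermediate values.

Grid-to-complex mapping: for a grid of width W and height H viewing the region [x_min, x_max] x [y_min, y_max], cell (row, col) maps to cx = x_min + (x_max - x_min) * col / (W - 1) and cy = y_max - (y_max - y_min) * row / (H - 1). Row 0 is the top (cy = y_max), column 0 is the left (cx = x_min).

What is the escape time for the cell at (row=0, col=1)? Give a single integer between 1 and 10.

z_0 = 0 + 0i, c = -0.7582 + 0.4600i
Iter 1: z = -0.7582 + 0.4600i, |z|^2 = 0.7864
Iter 2: z = -0.3949 + -0.2375i, |z|^2 = 0.2124
Iter 3: z = -0.6586 + 0.6476i, |z|^2 = 0.8532
Iter 4: z = -0.7438 + -0.3931i, |z|^2 = 0.7078
Iter 5: z = -0.3594 + 1.0447i, |z|^2 = 1.2207
Iter 6: z = -1.7205 + -0.2910i, |z|^2 = 3.0447
Iter 7: z = 2.1171 + 1.4614i, |z|^2 = 6.6181
Escaped at iteration 7

Answer: 7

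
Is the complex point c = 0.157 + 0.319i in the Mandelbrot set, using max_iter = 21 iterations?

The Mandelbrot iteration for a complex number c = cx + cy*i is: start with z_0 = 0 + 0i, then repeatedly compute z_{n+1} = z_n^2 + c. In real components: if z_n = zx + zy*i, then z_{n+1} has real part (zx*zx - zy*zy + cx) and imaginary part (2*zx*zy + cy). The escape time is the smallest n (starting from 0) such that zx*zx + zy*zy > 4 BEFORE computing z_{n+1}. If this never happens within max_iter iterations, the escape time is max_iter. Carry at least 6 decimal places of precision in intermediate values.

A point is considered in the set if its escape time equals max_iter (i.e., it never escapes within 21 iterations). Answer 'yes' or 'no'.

z_0 = 0 + 0i, c = 0.1570 + 0.3190i
Iter 1: z = 0.1570 + 0.3190i, |z|^2 = 0.1264
Iter 2: z = 0.0799 + 0.4192i, |z|^2 = 0.1821
Iter 3: z = -0.0123 + 0.3860i, |z|^2 = 0.1491
Iter 4: z = 0.0082 + 0.3095i, |z|^2 = 0.0959
Iter 5: z = 0.0613 + 0.3241i, |z|^2 = 0.1088
Iter 6: z = 0.0557 + 0.3587i, |z|^2 = 0.1318
Iter 7: z = 0.0314 + 0.3590i, |z|^2 = 0.1299
Iter 8: z = 0.0291 + 0.3416i, |z|^2 = 0.1175
Iter 9: z = 0.0412 + 0.3389i, |z|^2 = 0.1165
Iter 10: z = 0.0439 + 0.3469i, |z|^2 = 0.1223
Iter 11: z = 0.0386 + 0.3494i, |z|^2 = 0.1236
Iter 12: z = 0.0364 + 0.3460i, |z|^2 = 0.1210
Iter 13: z = 0.0386 + 0.3442i, |z|^2 = 0.1200
Iter 14: z = 0.0400 + 0.3456i, |z|^2 = 0.1210
Iter 15: z = 0.0392 + 0.3467i, |z|^2 = 0.1217
Iter 16: z = 0.0384 + 0.3462i, |z|^2 = 0.1213
Iter 17: z = 0.0386 + 0.3456i, |z|^2 = 0.1209
Iter 18: z = 0.0391 + 0.3457i, |z|^2 = 0.1210
Iter 19: z = 0.0390 + 0.3460i, |z|^2 = 0.1213
Iter 20: z = 0.0388 + 0.3460i, |z|^2 = 0.1212
Did not escape in 21 iterations → in set

Answer: yes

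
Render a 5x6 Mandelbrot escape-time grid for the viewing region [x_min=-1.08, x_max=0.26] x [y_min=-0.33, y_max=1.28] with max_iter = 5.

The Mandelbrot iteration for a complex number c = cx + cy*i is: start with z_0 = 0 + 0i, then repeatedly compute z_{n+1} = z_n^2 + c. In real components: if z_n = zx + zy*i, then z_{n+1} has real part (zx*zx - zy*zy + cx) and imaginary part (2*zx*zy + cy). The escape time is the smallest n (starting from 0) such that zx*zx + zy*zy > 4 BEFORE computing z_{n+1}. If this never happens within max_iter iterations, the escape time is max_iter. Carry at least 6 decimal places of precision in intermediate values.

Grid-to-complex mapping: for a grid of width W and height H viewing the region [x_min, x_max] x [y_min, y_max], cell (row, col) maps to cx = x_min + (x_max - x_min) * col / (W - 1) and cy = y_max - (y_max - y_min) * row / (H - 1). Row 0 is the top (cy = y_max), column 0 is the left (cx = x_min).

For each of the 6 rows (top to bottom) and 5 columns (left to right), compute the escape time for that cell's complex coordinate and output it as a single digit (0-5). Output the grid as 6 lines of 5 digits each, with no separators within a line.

(row=0, col=0): c = -1.0800 + 1.2800i → escape time 2
(row=0, col=1): c = -0.7450 + 1.2800i → escape time 3
(row=0, col=2): c = -0.4100 + 1.2800i → escape time 3
(row=0, col=3): c = -0.0750 + 1.2800i → escape time 2
(row=0, col=4): c = 0.2600 + 1.2800i → escape time 2
(row=1, col=0): c = -1.0800 + 0.9580i → escape time 3
(row=1, col=1): c = -0.7450 + 0.9580i → escape time 3
(row=1, col=2): c = -0.4100 + 0.9580i → escape time 5
(row=1, col=3): c = -0.0750 + 0.9580i → escape time 5
(row=1, col=4): c = 0.2600 + 0.9580i → escape time 4
(row=2, col=0): c = -1.0800 + 0.6360i → escape time 4
(row=2, col=1): c = -0.7450 + 0.6360i → escape time 5
(row=2, col=2): c = -0.4100 + 0.6360i → escape time 5
(row=2, col=3): c = -0.0750 + 0.6360i → escape time 5
(row=2, col=4): c = 0.2600 + 0.6360i → escape time 5
(row=3, col=0): c = -1.0800 + 0.3140i → escape time 5
(row=3, col=1): c = -0.7450 + 0.3140i → escape time 5
(row=3, col=2): c = -0.4100 + 0.3140i → escape time 5
(row=3, col=3): c = -0.0750 + 0.3140i → escape time 5
(row=3, col=4): c = 0.2600 + 0.3140i → escape time 5
(row=4, col=0): c = -1.0800 + -0.0080i → escape time 5
(row=4, col=1): c = -0.7450 + -0.0080i → escape time 5
(row=4, col=2): c = -0.4100 + -0.0080i → escape time 5
(row=4, col=3): c = -0.0750 + -0.0080i → escape time 5
(row=4, col=4): c = 0.2600 + -0.0080i → escape time 5
(row=5, col=0): c = -1.0800 + -0.3300i → escape time 5
(row=5, col=1): c = -0.7450 + -0.3300i → escape time 5
(row=5, col=2): c = -0.4100 + -0.3300i → escape time 5
(row=5, col=3): c = -0.0750 + -0.3300i → escape time 5
(row=5, col=4): c = 0.2600 + -0.3300i → escape time 5

Answer: 23322
33554
45555
55555
55555
55555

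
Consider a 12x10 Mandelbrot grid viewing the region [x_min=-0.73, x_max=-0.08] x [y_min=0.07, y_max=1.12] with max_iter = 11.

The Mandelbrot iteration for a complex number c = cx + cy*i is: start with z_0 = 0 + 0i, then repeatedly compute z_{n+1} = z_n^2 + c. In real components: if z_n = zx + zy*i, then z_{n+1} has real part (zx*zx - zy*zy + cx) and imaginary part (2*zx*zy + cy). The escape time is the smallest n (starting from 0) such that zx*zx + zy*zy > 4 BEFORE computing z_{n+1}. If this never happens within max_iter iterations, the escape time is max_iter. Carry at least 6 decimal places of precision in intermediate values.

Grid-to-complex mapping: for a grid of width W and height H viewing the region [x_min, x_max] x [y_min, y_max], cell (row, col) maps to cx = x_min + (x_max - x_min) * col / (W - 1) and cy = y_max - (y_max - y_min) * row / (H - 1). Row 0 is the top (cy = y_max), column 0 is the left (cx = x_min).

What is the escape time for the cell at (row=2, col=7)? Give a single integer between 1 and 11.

z_0 = 0 + 0i, c = -0.3164 + 0.8867i
Iter 1: z = -0.3164 + 0.8867i, |z|^2 = 0.8863
Iter 2: z = -1.0025 + 0.3256i, |z|^2 = 1.1110
Iter 3: z = 0.5825 + 0.2338i, |z|^2 = 0.3940
Iter 4: z = -0.0317 + 1.1590i, |z|^2 = 1.3443
Iter 5: z = -1.6587 + 0.8132i, |z|^2 = 3.4125
Iter 6: z = 1.7735 + -1.8110i, |z|^2 = 6.4250
Escaped at iteration 6

Answer: 6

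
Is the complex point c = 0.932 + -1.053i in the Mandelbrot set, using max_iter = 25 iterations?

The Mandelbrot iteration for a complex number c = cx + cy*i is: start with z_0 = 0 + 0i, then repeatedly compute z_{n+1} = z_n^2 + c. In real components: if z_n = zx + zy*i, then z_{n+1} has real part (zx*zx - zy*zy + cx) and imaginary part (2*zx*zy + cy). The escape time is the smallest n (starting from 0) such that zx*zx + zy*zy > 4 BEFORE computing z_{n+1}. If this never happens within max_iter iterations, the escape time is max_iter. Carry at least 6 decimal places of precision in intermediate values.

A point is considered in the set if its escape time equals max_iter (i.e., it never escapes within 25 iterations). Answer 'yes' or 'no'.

Answer: no

Derivation:
z_0 = 0 + 0i, c = 0.9320 + -1.0530i
Iter 1: z = 0.9320 + -1.0530i, |z|^2 = 1.9774
Iter 2: z = 0.6918 + -3.0158i, |z|^2 = 9.5736
Escaped at iteration 2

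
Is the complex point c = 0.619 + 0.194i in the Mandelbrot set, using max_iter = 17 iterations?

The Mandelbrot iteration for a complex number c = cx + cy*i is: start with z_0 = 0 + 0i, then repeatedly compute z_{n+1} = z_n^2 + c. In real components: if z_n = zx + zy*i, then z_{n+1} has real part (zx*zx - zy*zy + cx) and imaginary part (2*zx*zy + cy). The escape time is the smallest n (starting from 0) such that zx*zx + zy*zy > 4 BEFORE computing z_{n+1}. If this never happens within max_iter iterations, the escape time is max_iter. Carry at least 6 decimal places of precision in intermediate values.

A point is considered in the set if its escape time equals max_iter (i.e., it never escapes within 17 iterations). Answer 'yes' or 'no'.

Answer: no

Derivation:
z_0 = 0 + 0i, c = 0.6190 + 0.1940i
Iter 1: z = 0.6190 + 0.1940i, |z|^2 = 0.4208
Iter 2: z = 0.9645 + 0.4342i, |z|^2 = 1.1188
Iter 3: z = 1.3608 + 1.0315i, |z|^2 = 2.9159
Iter 4: z = 1.4067 + 3.0014i, |z|^2 = 10.9875
Escaped at iteration 4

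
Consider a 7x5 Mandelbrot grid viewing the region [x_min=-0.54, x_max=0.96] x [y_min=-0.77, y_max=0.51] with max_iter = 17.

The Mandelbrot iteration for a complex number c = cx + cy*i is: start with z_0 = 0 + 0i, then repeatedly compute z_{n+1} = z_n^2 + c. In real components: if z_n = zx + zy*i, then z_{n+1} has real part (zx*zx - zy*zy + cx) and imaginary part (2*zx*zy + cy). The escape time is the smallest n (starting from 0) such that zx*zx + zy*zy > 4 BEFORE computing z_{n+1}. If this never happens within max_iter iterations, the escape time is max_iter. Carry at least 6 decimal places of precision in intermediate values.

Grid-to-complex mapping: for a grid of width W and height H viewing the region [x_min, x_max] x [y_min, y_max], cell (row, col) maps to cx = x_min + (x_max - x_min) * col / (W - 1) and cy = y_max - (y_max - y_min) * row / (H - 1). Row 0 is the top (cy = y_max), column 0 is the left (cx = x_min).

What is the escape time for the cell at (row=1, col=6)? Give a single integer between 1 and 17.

z_0 = 0 + 0i, c = 0.9600 + 0.1900i
Iter 1: z = 0.9600 + 0.1900i, |z|^2 = 0.9577
Iter 2: z = 1.8455 + 0.5548i, |z|^2 = 3.7137
Iter 3: z = 4.0581 + 2.2378i, |z|^2 = 21.4755
Escaped at iteration 3

Answer: 3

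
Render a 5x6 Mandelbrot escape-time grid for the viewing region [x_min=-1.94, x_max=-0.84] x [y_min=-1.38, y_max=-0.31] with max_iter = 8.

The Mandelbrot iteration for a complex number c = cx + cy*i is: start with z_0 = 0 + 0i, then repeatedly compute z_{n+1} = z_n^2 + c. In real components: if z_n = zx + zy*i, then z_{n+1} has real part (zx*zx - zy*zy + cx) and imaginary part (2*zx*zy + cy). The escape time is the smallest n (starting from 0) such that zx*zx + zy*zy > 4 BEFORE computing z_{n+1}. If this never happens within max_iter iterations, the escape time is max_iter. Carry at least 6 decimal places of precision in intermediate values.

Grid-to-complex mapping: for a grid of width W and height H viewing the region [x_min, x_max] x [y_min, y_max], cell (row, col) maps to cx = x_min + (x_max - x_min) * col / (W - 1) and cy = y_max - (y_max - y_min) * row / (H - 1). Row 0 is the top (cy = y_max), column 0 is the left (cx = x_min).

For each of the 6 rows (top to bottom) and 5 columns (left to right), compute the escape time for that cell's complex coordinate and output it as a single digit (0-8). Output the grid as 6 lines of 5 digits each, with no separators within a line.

Answer: 34588
13355
13334
12333
11233
11222

Derivation:
(row=0, col=0): c = -1.9400 + -0.3100i → escape time 3
(row=0, col=1): c = -1.6650 + -0.3100i → escape time 4
(row=0, col=2): c = -1.3900 + -0.3100i → escape time 5
(row=0, col=3): c = -1.1150 + -0.3100i → escape time 8
(row=0, col=4): c = -0.8400 + -0.3100i → escape time 8
(row=1, col=0): c = -1.9400 + -0.5240i → escape time 1
(row=1, col=1): c = -1.6650 + -0.5240i → escape time 3
(row=1, col=2): c = -1.3900 + -0.5240i → escape time 3
(row=1, col=3): c = -1.1150 + -0.5240i → escape time 5
(row=1, col=4): c = -0.8400 + -0.5240i → escape time 5
(row=2, col=0): c = -1.9400 + -0.7380i → escape time 1
(row=2, col=1): c = -1.6650 + -0.7380i → escape time 3
(row=2, col=2): c = -1.3900 + -0.7380i → escape time 3
(row=2, col=3): c = -1.1150 + -0.7380i → escape time 3
(row=2, col=4): c = -0.8400 + -0.7380i → escape time 4
(row=3, col=0): c = -1.9400 + -0.9520i → escape time 1
(row=3, col=1): c = -1.6650 + -0.9520i → escape time 2
(row=3, col=2): c = -1.3900 + -0.9520i → escape time 3
(row=3, col=3): c = -1.1150 + -0.9520i → escape time 3
(row=3, col=4): c = -0.8400 + -0.9520i → escape time 3
(row=4, col=0): c = -1.9400 + -1.1660i → escape time 1
(row=4, col=1): c = -1.6650 + -1.1660i → escape time 1
(row=4, col=2): c = -1.3900 + -1.1660i → escape time 2
(row=4, col=3): c = -1.1150 + -1.1660i → escape time 3
(row=4, col=4): c = -0.8400 + -1.1660i → escape time 3
(row=5, col=0): c = -1.9400 + -1.3800i → escape time 1
(row=5, col=1): c = -1.6650 + -1.3800i → escape time 1
(row=5, col=2): c = -1.3900 + -1.3800i → escape time 2
(row=5, col=3): c = -1.1150 + -1.3800i → escape time 2
(row=5, col=4): c = -0.8400 + -1.3800i → escape time 2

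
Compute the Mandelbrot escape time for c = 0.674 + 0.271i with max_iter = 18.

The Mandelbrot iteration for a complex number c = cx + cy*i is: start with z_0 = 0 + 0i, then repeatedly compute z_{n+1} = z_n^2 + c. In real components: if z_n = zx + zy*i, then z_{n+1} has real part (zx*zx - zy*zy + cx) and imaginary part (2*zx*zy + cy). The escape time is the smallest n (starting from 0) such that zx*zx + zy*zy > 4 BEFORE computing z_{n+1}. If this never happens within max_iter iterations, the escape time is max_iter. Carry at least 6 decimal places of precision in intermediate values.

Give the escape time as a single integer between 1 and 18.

z_0 = 0 + 0i, c = 0.6740 + 0.2710i
Iter 1: z = 0.6740 + 0.2710i, |z|^2 = 0.5277
Iter 2: z = 1.0548 + 0.6363i, |z|^2 = 1.5176
Iter 3: z = 1.3818 + 1.6134i, |z|^2 = 4.5124
Escaped at iteration 3

Answer: 3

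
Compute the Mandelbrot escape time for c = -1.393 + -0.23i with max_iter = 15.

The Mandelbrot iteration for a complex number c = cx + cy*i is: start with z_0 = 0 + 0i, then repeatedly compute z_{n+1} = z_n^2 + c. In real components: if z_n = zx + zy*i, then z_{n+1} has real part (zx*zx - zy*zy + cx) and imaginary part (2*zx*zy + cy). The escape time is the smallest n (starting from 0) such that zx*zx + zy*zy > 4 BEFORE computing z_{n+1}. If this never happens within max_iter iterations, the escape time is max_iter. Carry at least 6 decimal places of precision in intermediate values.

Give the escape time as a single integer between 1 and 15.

Answer: 6

Derivation:
z_0 = 0 + 0i, c = -1.3930 + -0.2300i
Iter 1: z = -1.3930 + -0.2300i, |z|^2 = 1.9933
Iter 2: z = 0.4945 + 0.4108i, |z|^2 = 0.4133
Iter 3: z = -1.3172 + 0.1763i, |z|^2 = 1.7660
Iter 4: z = 0.3108 + -0.6944i, |z|^2 = 0.5789
Iter 5: z = -1.7786 + -0.6617i, |z|^2 = 3.6014
Iter 6: z = 1.3326 + 2.1239i, |z|^2 = 6.2867
Escaped at iteration 6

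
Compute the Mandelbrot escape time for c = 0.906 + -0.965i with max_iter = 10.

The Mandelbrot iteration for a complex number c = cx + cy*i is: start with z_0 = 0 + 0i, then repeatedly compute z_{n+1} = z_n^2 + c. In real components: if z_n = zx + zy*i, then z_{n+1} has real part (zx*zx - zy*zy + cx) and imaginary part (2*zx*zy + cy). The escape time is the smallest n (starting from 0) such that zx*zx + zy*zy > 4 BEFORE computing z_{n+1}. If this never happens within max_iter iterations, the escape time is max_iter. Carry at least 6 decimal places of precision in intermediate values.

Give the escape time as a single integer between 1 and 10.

Answer: 2

Derivation:
z_0 = 0 + 0i, c = 0.9060 + -0.9650i
Iter 1: z = 0.9060 + -0.9650i, |z|^2 = 1.7521
Iter 2: z = 0.7956 + -2.7136i, |z|^2 = 7.9965
Escaped at iteration 2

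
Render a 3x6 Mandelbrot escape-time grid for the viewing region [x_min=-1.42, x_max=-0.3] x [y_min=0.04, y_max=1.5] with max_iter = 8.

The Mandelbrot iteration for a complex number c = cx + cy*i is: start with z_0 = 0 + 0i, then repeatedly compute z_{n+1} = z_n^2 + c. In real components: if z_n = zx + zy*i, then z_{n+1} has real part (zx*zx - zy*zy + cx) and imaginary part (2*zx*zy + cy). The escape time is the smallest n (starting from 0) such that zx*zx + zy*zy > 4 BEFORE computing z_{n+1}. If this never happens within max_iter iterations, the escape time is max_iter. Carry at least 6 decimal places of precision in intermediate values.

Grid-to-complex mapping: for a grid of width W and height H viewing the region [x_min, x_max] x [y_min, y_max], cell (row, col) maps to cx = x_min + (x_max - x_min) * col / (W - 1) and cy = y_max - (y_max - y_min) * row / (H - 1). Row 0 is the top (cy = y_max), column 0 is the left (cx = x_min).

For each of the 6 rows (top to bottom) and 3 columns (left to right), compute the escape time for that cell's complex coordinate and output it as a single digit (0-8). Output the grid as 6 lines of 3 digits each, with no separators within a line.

(row=0, col=0): c = -1.4200 + 1.5000i → escape time 1
(row=0, col=1): c = -0.8600 + 1.5000i → escape time 2
(row=0, col=2): c = -0.3000 + 1.5000i → escape time 2
(row=1, col=0): c = -1.4200 + 1.2080i → escape time 2
(row=1, col=1): c = -0.8600 + 1.2080i → escape time 3
(row=1, col=2): c = -0.3000 + 1.2080i → escape time 3
(row=2, col=0): c = -1.4200 + 0.9160i → escape time 3
(row=2, col=1): c = -0.8600 + 0.9160i → escape time 3
(row=2, col=2): c = -0.3000 + 0.9160i → escape time 6
(row=3, col=0): c = -1.4200 + 0.6240i → escape time 3
(row=3, col=1): c = -0.8600 + 0.6240i → escape time 5
(row=3, col=2): c = -0.3000 + 0.6240i → escape time 8
(row=4, col=0): c = -1.4200 + 0.3320i → escape time 5
(row=4, col=1): c = -0.8600 + 0.3320i → escape time 8
(row=4, col=2): c = -0.3000 + 0.3320i → escape time 8
(row=5, col=0): c = -1.4200 + 0.0400i → escape time 8
(row=5, col=1): c = -0.8600 + 0.0400i → escape time 8
(row=5, col=2): c = -0.3000 + 0.0400i → escape time 8

Answer: 122
233
336
358
588
888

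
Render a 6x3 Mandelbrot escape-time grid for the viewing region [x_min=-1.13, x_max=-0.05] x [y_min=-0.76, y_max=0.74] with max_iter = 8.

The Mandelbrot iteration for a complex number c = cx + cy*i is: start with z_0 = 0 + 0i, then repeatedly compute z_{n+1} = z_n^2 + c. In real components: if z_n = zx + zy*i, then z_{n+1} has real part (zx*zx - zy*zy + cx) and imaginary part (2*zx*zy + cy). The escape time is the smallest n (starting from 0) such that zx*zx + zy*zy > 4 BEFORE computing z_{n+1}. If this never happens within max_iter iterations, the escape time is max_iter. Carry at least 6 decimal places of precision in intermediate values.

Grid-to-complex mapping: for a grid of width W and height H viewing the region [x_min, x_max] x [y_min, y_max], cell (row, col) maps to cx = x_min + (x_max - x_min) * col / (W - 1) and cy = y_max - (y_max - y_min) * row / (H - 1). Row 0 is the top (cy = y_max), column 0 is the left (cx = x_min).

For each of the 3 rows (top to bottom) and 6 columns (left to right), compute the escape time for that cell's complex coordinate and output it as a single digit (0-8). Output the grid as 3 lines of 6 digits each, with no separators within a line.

Answer: 344688
888888
344688

Derivation:
(row=0, col=0): c = -1.1300 + 0.7400i → escape time 3
(row=0, col=1): c = -0.9140 + 0.7400i → escape time 4
(row=0, col=2): c = -0.6980 + 0.7400i → escape time 4
(row=0, col=3): c = -0.4820 + 0.7400i → escape time 6
(row=0, col=4): c = -0.2660 + 0.7400i → escape time 8
(row=0, col=5): c = -0.0500 + 0.7400i → escape time 8
(row=1, col=0): c = -1.1300 + -0.0100i → escape time 8
(row=1, col=1): c = -0.9140 + -0.0100i → escape time 8
(row=1, col=2): c = -0.6980 + -0.0100i → escape time 8
(row=1, col=3): c = -0.4820 + -0.0100i → escape time 8
(row=1, col=4): c = -0.2660 + -0.0100i → escape time 8
(row=1, col=5): c = -0.0500 + -0.0100i → escape time 8
(row=2, col=0): c = -1.1300 + -0.7600i → escape time 3
(row=2, col=1): c = -0.9140 + -0.7600i → escape time 4
(row=2, col=2): c = -0.6980 + -0.7600i → escape time 4
(row=2, col=3): c = -0.4820 + -0.7600i → escape time 6
(row=2, col=4): c = -0.2660 + -0.7600i → escape time 8
(row=2, col=5): c = -0.0500 + -0.7600i → escape time 8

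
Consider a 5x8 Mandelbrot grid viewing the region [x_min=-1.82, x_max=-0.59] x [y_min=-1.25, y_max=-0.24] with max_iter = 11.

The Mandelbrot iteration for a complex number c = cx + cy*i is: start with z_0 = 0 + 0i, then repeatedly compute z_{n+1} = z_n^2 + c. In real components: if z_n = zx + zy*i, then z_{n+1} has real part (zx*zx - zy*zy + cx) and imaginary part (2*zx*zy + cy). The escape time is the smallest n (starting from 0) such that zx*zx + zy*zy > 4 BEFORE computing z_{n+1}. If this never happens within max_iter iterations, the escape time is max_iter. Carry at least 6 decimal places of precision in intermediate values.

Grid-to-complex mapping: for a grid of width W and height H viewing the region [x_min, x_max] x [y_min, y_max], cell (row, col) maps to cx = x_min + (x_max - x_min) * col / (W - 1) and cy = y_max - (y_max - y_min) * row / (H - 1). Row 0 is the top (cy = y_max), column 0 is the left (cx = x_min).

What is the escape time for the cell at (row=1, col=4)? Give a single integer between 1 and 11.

z_0 = 0 + 0i, c = -0.5900 + -0.3843i
Iter 1: z = -0.5900 + -0.3843i, |z|^2 = 0.4958
Iter 2: z = -0.3896 + 0.0692i, |z|^2 = 0.1566
Iter 3: z = -0.4430 + -0.4382i, |z|^2 = 0.3883
Iter 4: z = -0.5857 + 0.0040i, |z|^2 = 0.3431
Iter 5: z = -0.2469 + -0.3889i, |z|^2 = 0.2122
Iter 6: z = -0.6803 + -0.1922i, |z|^2 = 0.4997
Iter 7: z = -0.1642 + -0.1228i, |z|^2 = 0.0420
Iter 8: z = -0.5781 + -0.3440i, |z|^2 = 0.4525
Iter 9: z = -0.3741 + 0.0134i, |z|^2 = 0.1401
Iter 10: z = -0.4502 + -0.3943i, |z|^2 = 0.3582

Answer: 11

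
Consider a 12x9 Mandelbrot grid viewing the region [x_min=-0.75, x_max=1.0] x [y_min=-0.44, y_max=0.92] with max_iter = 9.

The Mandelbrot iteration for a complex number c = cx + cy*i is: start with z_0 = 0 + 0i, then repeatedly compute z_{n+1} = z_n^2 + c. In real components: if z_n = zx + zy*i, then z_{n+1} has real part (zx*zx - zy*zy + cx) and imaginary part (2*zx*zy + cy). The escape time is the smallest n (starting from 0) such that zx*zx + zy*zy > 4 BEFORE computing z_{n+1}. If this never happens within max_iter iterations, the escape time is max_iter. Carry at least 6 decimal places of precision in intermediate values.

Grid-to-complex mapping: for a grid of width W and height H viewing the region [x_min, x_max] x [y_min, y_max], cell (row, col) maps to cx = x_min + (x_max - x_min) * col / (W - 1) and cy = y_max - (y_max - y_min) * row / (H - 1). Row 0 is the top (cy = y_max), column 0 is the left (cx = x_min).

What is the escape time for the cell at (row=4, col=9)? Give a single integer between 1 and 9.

z_0 = 0 + 0i, c = 0.6818 + 0.2400i
Iter 1: z = 0.6818 + 0.2400i, |z|^2 = 0.5225
Iter 2: z = 1.0891 + 0.5673i, |z|^2 = 1.5079
Iter 3: z = 1.5461 + 1.4756i, |z|^2 = 4.5680
Escaped at iteration 3

Answer: 3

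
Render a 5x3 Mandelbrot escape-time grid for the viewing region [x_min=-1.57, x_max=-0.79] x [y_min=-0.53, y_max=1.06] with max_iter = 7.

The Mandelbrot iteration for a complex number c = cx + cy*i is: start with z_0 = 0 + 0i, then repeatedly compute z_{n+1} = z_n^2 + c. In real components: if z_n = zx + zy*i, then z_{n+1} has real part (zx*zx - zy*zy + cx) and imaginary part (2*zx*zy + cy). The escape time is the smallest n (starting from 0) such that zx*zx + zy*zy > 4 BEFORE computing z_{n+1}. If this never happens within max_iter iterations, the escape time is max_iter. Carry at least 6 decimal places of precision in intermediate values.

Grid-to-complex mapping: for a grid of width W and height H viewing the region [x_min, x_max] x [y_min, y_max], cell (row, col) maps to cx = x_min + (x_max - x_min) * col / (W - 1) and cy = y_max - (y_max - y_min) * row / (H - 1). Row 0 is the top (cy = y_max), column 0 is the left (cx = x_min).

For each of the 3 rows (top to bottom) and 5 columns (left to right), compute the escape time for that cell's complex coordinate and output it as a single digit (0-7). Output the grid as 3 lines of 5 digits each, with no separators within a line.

(row=0, col=0): c = -1.5700 + 1.0600i → escape time 2
(row=0, col=1): c = -1.3750 + 1.0600i → escape time 3
(row=0, col=2): c = -1.1800 + 1.0600i → escape time 3
(row=0, col=3): c = -0.9850 + 1.0600i → escape time 3
(row=0, col=4): c = -0.7900 + 1.0600i → escape time 3
(row=1, col=0): c = -1.5700 + 0.2650i → escape time 5
(row=1, col=1): c = -1.3750 + 0.2650i → escape time 6
(row=1, col=2): c = -1.1800 + 0.2650i → escape time 7
(row=1, col=3): c = -0.9850 + 0.2650i → escape time 7
(row=1, col=4): c = -0.7900 + 0.2650i → escape time 7
(row=2, col=0): c = -1.5700 + -0.5300i → escape time 3
(row=2, col=1): c = -1.3750 + -0.5300i → escape time 3
(row=2, col=2): c = -1.1800 + -0.5300i → escape time 4
(row=2, col=3): c = -0.9850 + -0.5300i → escape time 5
(row=2, col=4): c = -0.7900 + -0.5300i → escape time 6

Answer: 23333
56777
33456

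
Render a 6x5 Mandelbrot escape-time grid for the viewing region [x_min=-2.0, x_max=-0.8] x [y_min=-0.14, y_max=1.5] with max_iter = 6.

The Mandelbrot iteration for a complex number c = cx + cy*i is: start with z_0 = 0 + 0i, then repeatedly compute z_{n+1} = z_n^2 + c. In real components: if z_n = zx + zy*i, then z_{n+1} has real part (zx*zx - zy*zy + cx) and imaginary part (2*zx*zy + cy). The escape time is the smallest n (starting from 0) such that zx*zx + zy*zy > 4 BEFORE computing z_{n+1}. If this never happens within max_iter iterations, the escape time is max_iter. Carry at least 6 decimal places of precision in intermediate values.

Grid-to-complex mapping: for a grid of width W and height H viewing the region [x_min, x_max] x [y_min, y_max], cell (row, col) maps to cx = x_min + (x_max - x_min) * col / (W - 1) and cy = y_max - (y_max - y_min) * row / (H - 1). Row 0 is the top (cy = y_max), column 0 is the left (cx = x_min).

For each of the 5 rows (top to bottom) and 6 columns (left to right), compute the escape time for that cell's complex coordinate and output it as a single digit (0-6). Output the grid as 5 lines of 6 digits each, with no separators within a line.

(row=0, col=0): c = -2.0000 + 1.5000i → escape time 1
(row=0, col=1): c = -1.7600 + 1.5000i → escape time 1
(row=0, col=2): c = -1.5200 + 1.5000i → escape time 1
(row=0, col=3): c = -1.2800 + 1.5000i → escape time 2
(row=0, col=4): c = -1.0400 + 1.5000i → escape time 2
(row=0, col=5): c = -0.8000 + 1.5000i → escape time 2
(row=1, col=0): c = -2.0000 + 1.0900i → escape time 1
(row=1, col=1): c = -1.7600 + 1.0900i → escape time 1
(row=1, col=2): c = -1.5200 + 1.0900i → escape time 2
(row=1, col=3): c = -1.2800 + 1.0900i → escape time 3
(row=1, col=4): c = -1.0400 + 1.0900i → escape time 3
(row=1, col=5): c = -0.8000 + 1.0900i → escape time 3
(row=2, col=0): c = -2.0000 + 0.6800i → escape time 1
(row=2, col=1): c = -1.7600 + 0.6800i → escape time 3
(row=2, col=2): c = -1.5200 + 0.6800i → escape time 3
(row=2, col=3): c = -1.2800 + 0.6800i → escape time 3
(row=2, col=4): c = -1.0400 + 0.6800i → escape time 4
(row=2, col=5): c = -0.8000 + 0.6800i → escape time 4
(row=3, col=0): c = -2.0000 + 0.2700i → escape time 1
(row=3, col=1): c = -1.7600 + 0.2700i → escape time 4
(row=3, col=2): c = -1.5200 + 0.2700i → escape time 5
(row=3, col=3): c = -1.2800 + 0.2700i → escape time 6
(row=3, col=4): c = -1.0400 + 0.2700i → escape time 6
(row=3, col=5): c = -0.8000 + 0.2700i → escape time 6
(row=4, col=0): c = -2.0000 + -0.1400i → escape time 1
(row=4, col=1): c = -1.7600 + -0.1400i → escape time 4
(row=4, col=2): c = -1.5200 + -0.1400i → escape time 6
(row=4, col=3): c = -1.2800 + -0.1400i → escape time 6
(row=4, col=4): c = -1.0400 + -0.1400i → escape time 6
(row=4, col=5): c = -0.8000 + -0.1400i → escape time 6

Answer: 111222
112333
133344
145666
146666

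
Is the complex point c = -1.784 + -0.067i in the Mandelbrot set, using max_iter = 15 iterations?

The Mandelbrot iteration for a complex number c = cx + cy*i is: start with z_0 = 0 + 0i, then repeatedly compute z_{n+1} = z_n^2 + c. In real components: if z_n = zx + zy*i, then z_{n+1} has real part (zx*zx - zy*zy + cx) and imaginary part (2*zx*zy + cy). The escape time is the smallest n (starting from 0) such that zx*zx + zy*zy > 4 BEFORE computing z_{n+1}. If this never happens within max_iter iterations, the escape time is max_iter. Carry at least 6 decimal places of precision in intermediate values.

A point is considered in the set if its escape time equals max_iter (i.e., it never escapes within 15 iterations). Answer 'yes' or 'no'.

Answer: no

Derivation:
z_0 = 0 + 0i, c = -1.7840 + -0.0670i
Iter 1: z = -1.7840 + -0.0670i, |z|^2 = 3.1871
Iter 2: z = 1.3942 + 0.1721i, |z|^2 = 1.9733
Iter 3: z = 0.1301 + 0.4127i, |z|^2 = 0.1873
Iter 4: z = -1.9374 + 0.0404i, |z|^2 = 3.7553
Iter 5: z = 1.9680 + -0.2235i, |z|^2 = 3.9231
Iter 6: z = 2.0392 + -0.9468i, |z|^2 = 5.0547
Escaped at iteration 6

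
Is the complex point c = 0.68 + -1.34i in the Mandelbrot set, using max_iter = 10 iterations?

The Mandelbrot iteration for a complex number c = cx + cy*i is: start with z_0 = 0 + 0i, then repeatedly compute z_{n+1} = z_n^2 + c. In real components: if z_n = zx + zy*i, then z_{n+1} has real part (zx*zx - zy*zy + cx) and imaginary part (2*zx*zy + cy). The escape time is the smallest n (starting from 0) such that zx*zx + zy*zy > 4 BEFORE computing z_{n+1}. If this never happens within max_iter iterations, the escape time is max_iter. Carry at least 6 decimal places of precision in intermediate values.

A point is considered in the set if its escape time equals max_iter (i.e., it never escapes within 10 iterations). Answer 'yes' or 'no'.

z_0 = 0 + 0i, c = 0.6800 + -1.3400i
Iter 1: z = 0.6800 + -1.3400i, |z|^2 = 2.2580
Iter 2: z = -0.6532 + -3.1624i, |z|^2 = 10.4274
Escaped at iteration 2

Answer: no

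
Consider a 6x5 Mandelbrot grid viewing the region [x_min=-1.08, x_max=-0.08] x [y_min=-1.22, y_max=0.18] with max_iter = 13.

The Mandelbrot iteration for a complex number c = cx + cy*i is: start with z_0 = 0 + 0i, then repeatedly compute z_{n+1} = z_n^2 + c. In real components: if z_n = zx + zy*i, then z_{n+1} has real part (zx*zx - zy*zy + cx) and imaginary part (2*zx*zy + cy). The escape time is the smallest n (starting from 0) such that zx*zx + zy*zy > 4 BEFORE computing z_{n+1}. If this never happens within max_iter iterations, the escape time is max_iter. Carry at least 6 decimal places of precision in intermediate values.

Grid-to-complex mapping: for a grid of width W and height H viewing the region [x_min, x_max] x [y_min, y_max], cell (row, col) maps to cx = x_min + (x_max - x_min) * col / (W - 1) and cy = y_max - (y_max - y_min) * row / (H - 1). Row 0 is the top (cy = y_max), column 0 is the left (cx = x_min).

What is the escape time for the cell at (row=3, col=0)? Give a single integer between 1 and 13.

Answer: 3

Derivation:
z_0 = 0 + 0i, c = -1.0800 + -0.8700i
Iter 1: z = -1.0800 + -0.8700i, |z|^2 = 1.9233
Iter 2: z = -0.6705 + 1.0092i, |z|^2 = 1.4681
Iter 3: z = -1.6489 + -2.2233i, |z|^2 = 7.6621
Escaped at iteration 3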